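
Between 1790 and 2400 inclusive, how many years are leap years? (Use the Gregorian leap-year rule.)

Multiples of 4 in [1790,2400]: 153.
Of those, multiples of 100: 7 (not leap unless ÷400).
Multiples of 400: 2.
Leap years = 153 − 7 + 2 = 148.

148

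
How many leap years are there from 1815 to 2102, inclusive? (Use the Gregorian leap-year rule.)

70

Multiples of 4 in [1815,2102]: 72.
Of those, multiples of 100: 3 (not leap unless ÷400).
Multiples of 400: 1.
Leap years = 72 − 3 + 1 = 70.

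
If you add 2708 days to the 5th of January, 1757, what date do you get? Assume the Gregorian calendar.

June 5, 1764

+365 (one year) → Jan 5, 1758 (2343 left).
+365 (one year) → Jan 5, 1759 (1978 left).
+365 (one year) → Jan 5, 1760 (1613 left).
+366 (one year; includes Feb 29, 1760) → Jan 5, 1761 (1247 left).
+365 (one year) → Jan 5, 1762 (882 left).
+365 (one year) → Jan 5, 1763 (517 left).
+365 (one year) → Jan 5, 1764 (152 left).
Jan has 31 days: +27 → Feb 1, 1764 (125 left).
Feb has 29 days: +29 → Mar 1, 1764 (96 left).
Mar has 31 days: +31 → Apr 1, 1764 (65 left).
Apr has 30 days: +30 → May 1, 1764 (35 left).
May has 31 days: +31 → Jun 1, 1764 (4 left).
+4 → Jun 5, 1764.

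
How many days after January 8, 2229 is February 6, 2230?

Jan 8, 2229 → Feb 8, 2229: 31 days (January has 31).
Feb 8, 2229 → Mar 8, 2229: 28 days (February has 28).
Mar 8, 2229 → Apr 8, 2229: 31 days (March has 31).
Apr 8, 2229 → May 8, 2229: 30 days (April has 30).
May 8, 2229 → Jun 8, 2229: 31 days (May has 31).
Jun 8, 2229 → Jul 8, 2229: 30 days (June has 30).
Jul 8, 2229 → Aug 8, 2229: 31 days (July has 31).
Aug 8, 2229 → Sep 8, 2229: 31 days (August has 31).
Sep 8, 2229 → Oct 8, 2229: 30 days (September has 30).
Oct 8, 2229 → Nov 8, 2229: 31 days (October has 31).
Nov 8, 2229 → Dec 8, 2229: 30 days (November has 30).
Dec 8, 2229 → Jan 8, 2230: 31 days (December has 31).
Jan 8, 2230 → Feb 6, 2230: 29 days.
Total: 394 days.

394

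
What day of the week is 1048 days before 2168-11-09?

First find the weekday of Nov 9, 2168. Doomsday rule: the anchor day for the 2100s is Sunday. For year 68: 68÷12 = 5 r 8, and 8÷4 = 2, so 5+8+2 = 15.
Sunday + 15 ≡ Monday — that's 2168's doomsday.
In November the doomsday date is Nov 7.
Nov 9 is 2 days after Nov 7; 2 mod 7 = 2, so Monday + 2 = Wednesday.
1048 mod 7 = 5, so 1048 days before a Wednesday is Wednesday − 5 = Friday.

Friday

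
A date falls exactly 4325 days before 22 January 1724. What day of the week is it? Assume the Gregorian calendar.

Sunday

First find the weekday of Jan 22, 1724. Doomsday rule: the anchor day for the 1700s is Sunday. For year 24: 24÷12 = 2 r 0, and 0÷4 = 0, so 2+0+0 = 2.
Sunday + 2 ≡ Tuesday — that's 1724's doomsday.
In January the doomsday date is Jan 4 (1724 is a leap year (divisible by 4)).
Jan 22 is 18 days after Jan 4; 18 mod 7 = 4, so Tuesday + 4 = Saturday.
4325 mod 7 = 6, so 4325 days before a Saturday is Saturday − 6 = Sunday.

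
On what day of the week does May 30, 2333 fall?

Doomsday rule: the anchor day for the 2300s is Wednesday. For year 33: 33÷12 = 2 r 9, and 9÷4 = 2, so 2+9+2 = 13.
Wednesday + 13 ≡ Tuesday — that's 2333's doomsday.
In May the doomsday date is May 9.
May 30 is 21 days after May 9; 21 mod 7 = 0, so Tuesday + 0 = Tuesday.

Tuesday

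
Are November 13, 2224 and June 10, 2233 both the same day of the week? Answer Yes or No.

From Nov 13, 2224 to Jun 10, 2233 is 3131 days.
3131 mod 7 = 2, so they are different weekdays.
(Nov 13, 2224 is a Saturday; Jun 10, 2233 is a Monday.)

No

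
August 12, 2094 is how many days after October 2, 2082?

4332

Oct 2, 2082 → Oct 2, 2083: 365 days.
Oct 2, 2083 → Oct 2, 2084: 366 days (Feb 29, 2084 is in that span).
Oct 2, 2084 → Oct 2, 2085: 365 days.
Oct 2, 2085 → Oct 2, 2086: 365 days.
Oct 2, 2086 → Oct 2, 2087: 365 days.
Oct 2, 2087 → Oct 2, 2088: 366 days (Feb 29, 2088 is in that span).
Oct 2, 2088 → Oct 2, 2089: 365 days.
Oct 2, 2089 → Oct 2, 2090: 365 days.
Oct 2, 2090 → Oct 2, 2091: 365 days.
Oct 2, 2091 → Oct 2, 2092: 366 days (Feb 29, 2092 is in that span).
Oct 2, 2092 → Oct 2, 2093: 365 days.
Oct 2, 2093 → Nov 2, 2093: 31 days (October has 31).
Nov 2, 2093 → Dec 2, 2093: 30 days (November has 30).
Dec 2, 2093 → Jan 2, 2094: 31 days (December has 31).
Jan 2, 2094 → Feb 2, 2094: 31 days (January has 31).
Feb 2, 2094 → Mar 2, 2094: 28 days (February has 28).
Mar 2, 2094 → Apr 2, 2094: 31 days (March has 31).
Apr 2, 2094 → May 2, 2094: 30 days (April has 30).
May 2, 2094 → Jun 2, 2094: 31 days (May has 31).
Jun 2, 2094 → Jul 2, 2094: 30 days (June has 30).
Jul 2, 2094 → Aug 2, 2094: 31 days (July has 31).
Aug 2, 2094 → Aug 12, 2094: 10 days.
Total: 4332 days.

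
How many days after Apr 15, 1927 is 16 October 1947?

Apr 15, 1927 → Apr 15, 1928: 366 days (Feb 29, 1928 is in that span).
Apr 15, 1928 → Apr 15, 1929: 365 days.
Apr 15, 1929 → Apr 15, 1930: 365 days.
Apr 15, 1930 → Apr 15, 1931: 365 days.
Apr 15, 1931 → Apr 15, 1932: 366 days (Feb 29, 1932 is in that span).
Apr 15, 1932 → Apr 15, 1933: 365 days.
Apr 15, 1933 → Apr 15, 1934: 365 days.
Apr 15, 1934 → Apr 15, 1935: 365 days.
Apr 15, 1935 → Apr 15, 1936: 366 days (Feb 29, 1936 is in that span).
Apr 15, 1936 → Apr 15, 1937: 365 days.
Apr 15, 1937 → Apr 15, 1938: 365 days.
Apr 15, 1938 → Apr 15, 1939: 365 days.
Apr 15, 1939 → Apr 15, 1940: 366 days (Feb 29, 1940 is in that span).
Apr 15, 1940 → Apr 15, 1941: 365 days.
Apr 15, 1941 → Apr 15, 1942: 365 days.
Apr 15, 1942 → Apr 15, 1943: 365 days.
Apr 15, 1943 → Apr 15, 1944: 366 days (Feb 29, 1944 is in that span).
Apr 15, 1944 → Apr 15, 1945: 365 days.
Apr 15, 1945 → Apr 15, 1946: 365 days.
Apr 15, 1946 → Apr 15, 1947: 365 days.
Apr 15, 1947 → May 15, 1947: 30 days (April has 30).
May 15, 1947 → Jun 15, 1947: 31 days (May has 31).
Jun 15, 1947 → Jul 15, 1947: 30 days (June has 30).
Jul 15, 1947 → Aug 15, 1947: 31 days (July has 31).
Aug 15, 1947 → Sep 15, 1947: 31 days (August has 31).
Sep 15, 1947 → Oct 15, 1947: 30 days (September has 30).
Oct 15, 1947 → Oct 16, 1947: 1 days.
Total: 7489 days.

7489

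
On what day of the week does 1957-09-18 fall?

Wednesday

January 1, 1957 is a Tuesday.
Jan 1, 1957 → Feb 1, 1957: 31 days (January has 31).
Feb 1, 1957 → Mar 1, 1957: 28 days (February has 28).
Mar 1, 1957 → Apr 1, 1957: 31 days (March has 31).
Apr 1, 1957 → May 1, 1957: 30 days (April has 30).
May 1, 1957 → Jun 1, 1957: 31 days (May has 31).
Jun 1, 1957 → Jul 1, 1957: 30 days (June has 30).
Jul 1, 1957 → Aug 1, 1957: 31 days (July has 31).
Aug 1, 1957 → Sep 1, 1957: 31 days (August has 31).
Sep 1, 1957 → Sep 18, 1957: 17 days.
Total: 260 days.
260 mod 7 = 1, so Tuesday + 1 = Wednesday.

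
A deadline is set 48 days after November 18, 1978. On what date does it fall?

January 5, 1979

Nov has 30 days: +13 → Dec 1, 1978 (35 left).
Dec has 31 days: +31 → Jan 1, 1979 (4 left).
+4 → Jan 5, 1979.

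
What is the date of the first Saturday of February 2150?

February 1, 2150 is a Sunday.
The first Saturday is therefore February 7 (6 days later).

February 7, 2150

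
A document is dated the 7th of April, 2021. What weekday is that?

January 1, 2021 is a Friday.
Jan 1, 2021 → Feb 1, 2021: 31 days (January has 31).
Feb 1, 2021 → Mar 1, 2021: 28 days (February has 28).
Mar 1, 2021 → Apr 1, 2021: 31 days (March has 31).
Apr 1, 2021 → Apr 7, 2021: 6 days.
Total: 96 days.
96 mod 7 = 5, so Friday + 5 = Wednesday.

Wednesday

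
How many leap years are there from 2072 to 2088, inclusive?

5

Multiples of 4 in [2072,2088]: 5.
Of those, multiples of 100: 0 (not leap unless ÷400).
Multiples of 400: 0.
Leap years = 5 − 0 + 0 = 5.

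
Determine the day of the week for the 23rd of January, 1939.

Monday

Doomsday rule: the anchor day for the 1900s is Wednesday. For year 39: 39÷12 = 3 r 3, and 3÷4 = 0, so 3+3+0 = 6.
Wednesday + 6 ≡ Tuesday — that's 1939's doomsday.
In January the doomsday date is Jan 3 (1939 is not a leap year).
Jan 23 is 20 days after Jan 3; 20 mod 7 = 6, so Tuesday + 6 = Monday.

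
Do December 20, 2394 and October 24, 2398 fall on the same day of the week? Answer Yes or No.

No

From Dec 20, 2394 to Oct 24, 2398 is 1404 days.
1404 mod 7 = 4, so they are different weekdays.
(Dec 20, 2394 is a Tuesday; Oct 24, 2398 is a Saturday.)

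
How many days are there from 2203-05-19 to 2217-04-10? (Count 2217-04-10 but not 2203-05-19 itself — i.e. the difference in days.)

May 19, 2203 → May 19, 2204: 366 days (Feb 29, 2204 is in that span).
May 19, 2204 → May 19, 2205: 365 days.
May 19, 2205 → May 19, 2206: 365 days.
May 19, 2206 → May 19, 2207: 365 days.
May 19, 2207 → May 19, 2208: 366 days (Feb 29, 2208 is in that span).
May 19, 2208 → May 19, 2209: 365 days.
May 19, 2209 → May 19, 2210: 365 days.
May 19, 2210 → May 19, 2211: 365 days.
May 19, 2211 → May 19, 2212: 366 days (Feb 29, 2212 is in that span).
May 19, 2212 → May 19, 2213: 365 days.
May 19, 2213 → May 19, 2214: 365 days.
May 19, 2214 → May 19, 2215: 365 days.
May 19, 2215 → May 19, 2216: 366 days (Feb 29, 2216 is in that span).
May 19, 2216 → Jun 19, 2216: 31 days (May has 31).
Jun 19, 2216 → Jul 19, 2216: 30 days (June has 30).
Jul 19, 2216 → Aug 19, 2216: 31 days (July has 31).
Aug 19, 2216 → Sep 19, 2216: 31 days (August has 31).
Sep 19, 2216 → Oct 19, 2216: 30 days (September has 30).
Oct 19, 2216 → Nov 19, 2216: 31 days (October has 31).
Nov 19, 2216 → Dec 19, 2216: 30 days (November has 30).
Dec 19, 2216 → Jan 19, 2217: 31 days (December has 31).
Jan 19, 2217 → Feb 19, 2217: 31 days (January has 31).
Feb 19, 2217 → Mar 19, 2217: 28 days (February has 28).
Mar 19, 2217 → Apr 10, 2217: 22 days.
Total: 5075 days.

5075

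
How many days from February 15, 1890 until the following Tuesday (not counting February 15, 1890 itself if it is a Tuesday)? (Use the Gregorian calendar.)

3

Feb 15, 1890 is a Saturday.
From Saturday to the next Tuesday is 3 days.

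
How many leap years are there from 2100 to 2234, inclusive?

32

Multiples of 4 in [2100,2234]: 34.
Of those, multiples of 100: 2 (not leap unless ÷400).
Multiples of 400: 0.
Leap years = 34 − 2 + 0 = 32.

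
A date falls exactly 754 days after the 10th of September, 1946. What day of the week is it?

First find the weekday of Sep 10, 1946. Doomsday rule: the anchor day for the 1900s is Wednesday. For year 46: 46÷12 = 3 r 10, and 10÷4 = 2, so 3+10+2 = 15.
Wednesday + 15 ≡ Thursday — that's 1946's doomsday.
In September the doomsday date is Sep 5.
Sep 10 is 5 days after Sep 5; 5 mod 7 = 5, so Thursday + 5 = Tuesday.
754 mod 7 = 5, so 754 days after a Tuesday is Tuesday + 5 = Sunday.

Sunday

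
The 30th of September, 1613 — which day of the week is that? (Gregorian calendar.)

Doomsday rule: the anchor day for the 1600s is Tuesday. For year 13: 13÷12 = 1 r 1, and 1÷4 = 0, so 1+1+0 = 2.
Tuesday + 2 ≡ Thursday — that's 1613's doomsday.
In September the doomsday date is Sep 5.
Sep 30 is 25 days after Sep 5; 25 mod 7 = 4, so Thursday + 4 = Monday.

Monday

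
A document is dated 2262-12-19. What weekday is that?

Friday

Doomsday rule: the anchor day for the 2200s is Friday. For year 62: 62÷12 = 5 r 2, and 2÷4 = 0, so 5+2+0 = 7.
Friday + 7 ≡ Friday — that's 2262's doomsday.
In December the doomsday date is Dec 12.
Dec 19 is 7 days after Dec 12; 7 mod 7 = 0, so Friday + 0 = Friday.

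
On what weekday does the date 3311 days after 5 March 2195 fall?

Mar 5, 2195 is a Thursday.
3311 mod 7 = 0, so 3311 days after a Thursday is Thursday + 0 = Thursday.

Thursday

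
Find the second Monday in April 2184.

April 12, 2184

April 1, 2184 is a Thursday.
The first Monday is therefore April 5 (4 days later).
The second Monday is 5 + 1×7 = April 12.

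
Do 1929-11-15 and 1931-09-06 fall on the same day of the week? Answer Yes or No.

From Nov 15, 1929 to Sep 6, 1931 is 660 days.
660 mod 7 = 2, so they are different weekdays.
(Nov 15, 1929 is a Friday; Sep 6, 1931 is a Sunday.)

No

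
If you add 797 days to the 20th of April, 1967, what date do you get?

June 25, 1969

+366 (one year; includes Feb 29, 1968) → Apr 20, 1968 (431 left).
+365 (one year) → Apr 20, 1969 (66 left).
Apr has 30 days: +11 → May 1, 1969 (55 left).
May has 31 days: +31 → Jun 1, 1969 (24 left).
+24 → Jun 25, 1969.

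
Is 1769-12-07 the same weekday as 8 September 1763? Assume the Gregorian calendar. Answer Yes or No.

Yes

From Sep 8, 1763 to Dec 7, 1769 is 2282 days.
2282 mod 7 = 0, so they are the same weekday.
(Sep 8, 1763 is a Thursday; Dec 7, 1769 is a Thursday.)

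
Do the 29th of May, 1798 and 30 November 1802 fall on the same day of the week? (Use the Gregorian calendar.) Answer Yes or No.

From May 29, 1798 to Nov 30, 1802 is 1645 days.
1645 mod 7 = 0, so they are the same weekday.
(May 29, 1798 is a Tuesday; Nov 30, 1802 is a Tuesday.)

Yes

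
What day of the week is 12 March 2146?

Saturday

Doomsday rule: the anchor day for the 2100s is Sunday. For year 46: 46÷12 = 3 r 10, and 10÷4 = 2, so 3+10+2 = 15.
Sunday + 15 ≡ Monday — that's 2146's doomsday.
In March the doomsday date is Mar 14.
Mar 12 is 2 days before Mar 14; 2 mod 7 = 2, so Monday − 2 = Saturday.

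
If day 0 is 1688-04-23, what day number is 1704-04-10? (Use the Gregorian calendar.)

5830

Apr 23, 1688 → Apr 23, 1689: 365 days.
Apr 23, 1689 → Apr 23, 1690: 365 days.
Apr 23, 1690 → Apr 23, 1691: 365 days.
Apr 23, 1691 → Apr 23, 1692: 366 days (Feb 29, 1692 is in that span).
Apr 23, 1692 → Apr 23, 1693: 365 days.
Apr 23, 1693 → Apr 23, 1694: 365 days.
Apr 23, 1694 → Apr 23, 1695: 365 days.
Apr 23, 1695 → Apr 23, 1696: 366 days (Feb 29, 1696 is in that span).
Apr 23, 1696 → Apr 23, 1697: 365 days.
Apr 23, 1697 → Apr 23, 1698: 365 days.
Apr 23, 1698 → Apr 23, 1699: 365 days.
Apr 23, 1699 → Apr 23, 1700: 365 days.
Apr 23, 1700 → Apr 23, 1701: 365 days.
Apr 23, 1701 → Apr 23, 1702: 365 days.
Apr 23, 1702 → Apr 23, 1703: 365 days.
Apr 23, 1703 → May 23, 1703: 30 days (April has 30).
May 23, 1703 → Jun 23, 1703: 31 days (May has 31).
Jun 23, 1703 → Jul 23, 1703: 30 days (June has 30).
Jul 23, 1703 → Aug 23, 1703: 31 days (July has 31).
Aug 23, 1703 → Sep 23, 1703: 31 days (August has 31).
Sep 23, 1703 → Oct 23, 1703: 30 days (September has 30).
Oct 23, 1703 → Nov 23, 1703: 31 days (October has 31).
Nov 23, 1703 → Dec 23, 1703: 30 days (November has 30).
Dec 23, 1703 → Jan 23, 1704: 31 days (December has 31).
Jan 23, 1704 → Feb 23, 1704: 31 days (January has 31).
Feb 23, 1704 → Mar 23, 1704: 29 days (February has 29).
Mar 23, 1704 → Apr 10, 1704: 18 days.
Total: 5830 days.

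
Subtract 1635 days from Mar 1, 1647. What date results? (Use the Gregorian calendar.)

September 8, 1642

−365 (one year) → Mar 1, 1646 (1270 left).
−365 (one year) → Mar 1, 1645 (905 left).
−365 (one year) → Mar 1, 1644 (540 left).
−366 (one year; includes Feb 29, 1644) → Mar 1, 1643 (174 left).
−1 → Feb 28, 1643 (end of Feb, 28 days; 173 left).
−28 → Jan 31, 1643 (end of Jan, 31 days; 145 left).
−31 → Dec 31, 1642 (end of Dec, 31 days; 114 left).
−31 → Nov 30, 1642 (end of Nov, 30 days; 83 left).
−30 → Oct 31, 1642 (end of Oct, 31 days; 53 left).
−31 → Sep 30, 1642 (end of Sep, 30 days; 22 left).
−22 → Sep 8, 1642.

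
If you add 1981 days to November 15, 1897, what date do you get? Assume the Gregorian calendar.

+365 (one year) → Nov 15, 1898 (1616 left).
+365 (one year) → Nov 15, 1899 (1251 left).
+365 (one year) → Nov 15, 1900 (886 left).
+365 (one year) → Nov 15, 1901 (521 left).
+365 (one year) → Nov 15, 1902 (156 left).
Nov has 30 days: +16 → Dec 1, 1902 (140 left).
Dec has 31 days: +31 → Jan 1, 1903 (109 left).
Jan has 31 days: +31 → Feb 1, 1903 (78 left).
Feb has 28 days: +28 → Mar 1, 1903 (50 left).
Mar has 31 days: +31 → Apr 1, 1903 (19 left).
+19 → Apr 20, 1903.

April 20, 1903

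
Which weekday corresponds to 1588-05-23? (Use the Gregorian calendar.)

Monday

Doomsday rule: the anchor day for the 1500s is Wednesday. For year 88: 88÷12 = 7 r 4, and 4÷4 = 1, so 7+4+1 = 12.
Wednesday + 12 ≡ Monday — that's 1588's doomsday.
In May the doomsday date is May 9.
May 23 is 14 days after May 9; 14 mod 7 = 0, so Monday + 0 = Monday.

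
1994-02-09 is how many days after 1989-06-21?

Jun 21, 1989 → Jun 21, 1990: 365 days.
Jun 21, 1990 → Jun 21, 1991: 365 days.
Jun 21, 1991 → Jun 21, 1992: 366 days (Feb 29, 1992 is in that span).
Jun 21, 1992 → Jun 21, 1993: 365 days.
Jun 21, 1993 → Jul 21, 1993: 30 days (June has 30).
Jul 21, 1993 → Aug 21, 1993: 31 days (July has 31).
Aug 21, 1993 → Sep 21, 1993: 31 days (August has 31).
Sep 21, 1993 → Oct 21, 1993: 30 days (September has 30).
Oct 21, 1993 → Nov 21, 1993: 31 days (October has 31).
Nov 21, 1993 → Dec 21, 1993: 30 days (November has 30).
Dec 21, 1993 → Jan 21, 1994: 31 days (December has 31).
Jan 21, 1994 → Feb 9, 1994: 19 days.
Total: 1694 days.

1694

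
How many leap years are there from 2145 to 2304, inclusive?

Multiples of 4 in [2145,2304]: 40.
Of those, multiples of 100: 2 (not leap unless ÷400).
Multiples of 400: 0.
Leap years = 40 − 2 + 0 = 38.

38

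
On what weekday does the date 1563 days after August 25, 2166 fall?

First find the weekday of Aug 25, 2166. Doomsday rule: the anchor day for the 2100s is Sunday. For year 66: 66÷12 = 5 r 6, and 6÷4 = 1, so 5+6+1 = 12.
Sunday + 12 ≡ Friday — that's 2166's doomsday.
In August the doomsday date is Aug 8.
Aug 25 is 17 days after Aug 8; 17 mod 7 = 3, so Friday + 3 = Monday.
1563 mod 7 = 2, so 1563 days after a Monday is Monday + 2 = Wednesday.

Wednesday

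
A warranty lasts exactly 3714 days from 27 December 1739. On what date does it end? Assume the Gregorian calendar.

February 26, 1750

+366 (one year; includes Feb 29, 1740) → Dec 27, 1740 (3348 left).
+365 (one year) → Dec 27, 1741 (2983 left).
+365 (one year) → Dec 27, 1742 (2618 left).
+365 (one year) → Dec 27, 1743 (2253 left).
+366 (one year; includes Feb 29, 1744) → Dec 27, 1744 (1887 left).
+365 (one year) → Dec 27, 1745 (1522 left).
+365 (one year) → Dec 27, 1746 (1157 left).
+365 (one year) → Dec 27, 1747 (792 left).
+366 (one year; includes Feb 29, 1748) → Dec 27, 1748 (426 left).
+365 (one year) → Dec 27, 1749 (61 left).
Dec has 31 days: +5 → Jan 1, 1750 (56 left).
Jan has 31 days: +31 → Feb 1, 1750 (25 left).
+25 → Feb 26, 1750.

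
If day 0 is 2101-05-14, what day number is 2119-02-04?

May 14, 2101 → May 14, 2102: 365 days.
May 14, 2102 → May 14, 2103: 365 days.
May 14, 2103 → May 14, 2104: 366 days (Feb 29, 2104 is in that span).
May 14, 2104 → May 14, 2105: 365 days.
May 14, 2105 → May 14, 2106: 365 days.
May 14, 2106 → May 14, 2107: 365 days.
May 14, 2107 → May 14, 2108: 366 days (Feb 29, 2108 is in that span).
May 14, 2108 → May 14, 2109: 365 days.
May 14, 2109 → May 14, 2110: 365 days.
May 14, 2110 → May 14, 2111: 365 days.
May 14, 2111 → May 14, 2112: 366 days (Feb 29, 2112 is in that span).
May 14, 2112 → May 14, 2113: 365 days.
May 14, 2113 → May 14, 2114: 365 days.
May 14, 2114 → May 14, 2115: 365 days.
May 14, 2115 → May 14, 2116: 366 days (Feb 29, 2116 is in that span).
May 14, 2116 → May 14, 2117: 365 days.
May 14, 2117 → May 14, 2118: 365 days.
May 14, 2118 → Jun 14, 2118: 31 days (May has 31).
Jun 14, 2118 → Jul 14, 2118: 30 days (June has 30).
Jul 14, 2118 → Aug 14, 2118: 31 days (July has 31).
Aug 14, 2118 → Sep 14, 2118: 31 days (August has 31).
Sep 14, 2118 → Oct 14, 2118: 30 days (September has 30).
Oct 14, 2118 → Nov 14, 2118: 31 days (October has 31).
Nov 14, 2118 → Dec 14, 2118: 30 days (November has 30).
Dec 14, 2118 → Jan 14, 2119: 31 days (December has 31).
Jan 14, 2119 → Feb 4, 2119: 21 days.
Total: 6475 days.

6475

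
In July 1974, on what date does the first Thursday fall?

July 4, 1974

July 1, 1974 is a Monday.
The first Thursday is therefore July 4 (3 days later).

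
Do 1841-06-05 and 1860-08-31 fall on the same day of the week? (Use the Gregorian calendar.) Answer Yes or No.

From Jun 5, 1841 to Aug 31, 1860 is 7027 days.
7027 mod 7 = 6, so they are different weekdays.
(Jun 5, 1841 is a Saturday; Aug 31, 1860 is a Friday.)

No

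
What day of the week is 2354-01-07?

Doomsday rule: the anchor day for the 2300s is Wednesday. For year 54: 54÷12 = 4 r 6, and 6÷4 = 1, so 4+6+1 = 11.
Wednesday + 11 ≡ Sunday — that's 2354's doomsday.
In January the doomsday date is Jan 3 (2354 is not a leap year).
Jan 7 is 4 days after Jan 3; 4 mod 7 = 4, so Sunday + 4 = Thursday.

Thursday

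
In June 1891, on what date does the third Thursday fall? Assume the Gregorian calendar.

June 1, 1891 is a Monday.
The first Thursday is therefore June 4 (3 days later).
The third Thursday is 4 + 2×7 = June 18.

June 18, 1891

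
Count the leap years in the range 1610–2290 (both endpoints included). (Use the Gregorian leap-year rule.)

165

Multiples of 4 in [1610,2290]: 170.
Of those, multiples of 100: 6 (not leap unless ÷400).
Multiples of 400: 1.
Leap years = 170 − 6 + 1 = 165.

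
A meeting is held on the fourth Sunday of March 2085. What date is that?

March 1, 2085 is a Thursday.
The first Sunday is therefore March 4 (3 days later).
The fourth Sunday is 4 + 3×7 = March 25.

March 25, 2085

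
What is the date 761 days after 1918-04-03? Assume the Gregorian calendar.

+365 (one year) → Apr 3, 1919 (396 left).
Apr has 30 days: +28 → May 1, 1919 (368 left).
May has 31 days: +31 → Jun 1, 1919 (337 left).
Jun has 30 days: +30 → Jul 1, 1919 (307 left).
Jul has 31 days: +31 → Aug 1, 1919 (276 left).
Aug has 31 days: +31 → Sep 1, 1919 (245 left).
Sep has 30 days: +30 → Oct 1, 1919 (215 left).
Oct has 31 days: +31 → Nov 1, 1919 (184 left).
Nov has 30 days: +30 → Dec 1, 1919 (154 left).
Dec has 31 days: +31 → Jan 1, 1920 (123 left).
Jan has 31 days: +31 → Feb 1, 1920 (92 left).
Feb has 29 days: +29 → Mar 1, 1920 (63 left).
Mar has 31 days: +31 → Apr 1, 1920 (32 left).
Apr has 30 days: +30 → May 1, 1920 (2 left).
+2 → May 3, 1920.

May 3, 1920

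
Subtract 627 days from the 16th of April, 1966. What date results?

−365 (one year) → Apr 16, 1965 (262 left).
−16 → Mar 31, 1965 (end of Mar, 31 days; 246 left).
−31 → Feb 28, 1965 (end of Feb, 28 days; 215 left).
−28 → Jan 31, 1965 (end of Jan, 31 days; 187 left).
−31 → Dec 31, 1964 (end of Dec, 31 days; 156 left).
−31 → Nov 30, 1964 (end of Nov, 30 days; 125 left).
−30 → Oct 31, 1964 (end of Oct, 31 days; 95 left).
−31 → Sep 30, 1964 (end of Sep, 30 days; 64 left).
−30 → Aug 31, 1964 (end of Aug, 31 days; 34 left).
−31 → Jul 31, 1964 (end of Jul, 31 days; 3 left).
−3 → Jul 28, 1964.

July 28, 1964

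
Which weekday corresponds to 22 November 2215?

Doomsday rule: the anchor day for the 2200s is Friday. For year 15: 15÷12 = 1 r 3, and 3÷4 = 0, so 1+3+0 = 4.
Friday + 4 ≡ Tuesday — that's 2215's doomsday.
In November the doomsday date is Nov 7.
Nov 22 is 15 days after Nov 7; 15 mod 7 = 1, so Tuesday + 1 = Wednesday.

Wednesday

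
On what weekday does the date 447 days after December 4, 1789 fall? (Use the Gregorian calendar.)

Thursday

First find the weekday of Dec 4, 1789. Doomsday rule: the anchor day for the 1700s is Sunday. For year 89: 89÷12 = 7 r 5, and 5÷4 = 1, so 7+5+1 = 13.
Sunday + 13 ≡ Saturday — that's 1789's doomsday.
In December the doomsday date is Dec 12.
Dec 4 is 8 days before Dec 12; 8 mod 7 = 1, so Saturday − 1 = Friday.
447 mod 7 = 6, so 447 days after a Friday is Friday + 6 = Thursday.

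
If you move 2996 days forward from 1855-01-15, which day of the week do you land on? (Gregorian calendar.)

Monday

First find the weekday of Jan 15, 1855. Doomsday rule: the anchor day for the 1800s is Friday. For year 55: 55÷12 = 4 r 7, and 7÷4 = 1, so 4+7+1 = 12.
Friday + 12 ≡ Wednesday — that's 1855's doomsday.
In January the doomsday date is Jan 3 (1855 is not a leap year).
Jan 15 is 12 days after Jan 3; 12 mod 7 = 5, so Wednesday + 5 = Monday.
2996 mod 7 = 0, so 2996 days after a Monday is Monday + 0 = Monday.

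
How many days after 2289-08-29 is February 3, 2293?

Aug 29, 2289 → Aug 29, 2290: 365 days.
Aug 29, 2290 → Aug 29, 2291: 365 days.
Aug 29, 2291 → Aug 29, 2292: 366 days (Feb 29, 2292 is in that span).
Aug 29, 2292 → Sep 29, 2292: 31 days (August has 31).
Sep 29, 2292 → Oct 29, 2292: 30 days (September has 30).
Oct 29, 2292 → Nov 29, 2292: 31 days (October has 31).
Nov 29, 2292 → Dec 29, 2292: 30 days (November has 30).
Dec 29, 2292 → Jan 29, 2293: 31 days (December has 31).
Jan 29, 2293 → Feb 3, 2293: 5 days.
Total: 1254 days.

1254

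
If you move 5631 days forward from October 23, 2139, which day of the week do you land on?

Monday

First find the weekday of Oct 23, 2139. Doomsday rule: the anchor day for the 2100s is Sunday. For year 39: 39÷12 = 3 r 3, and 3÷4 = 0, so 3+3+0 = 6.
Sunday + 6 ≡ Saturday — that's 2139's doomsday.
In October the doomsday date is Oct 10.
Oct 23 is 13 days after Oct 10; 13 mod 7 = 6, so Saturday + 6 = Friday.
5631 mod 7 = 3, so 5631 days after a Friday is Friday + 3 = Monday.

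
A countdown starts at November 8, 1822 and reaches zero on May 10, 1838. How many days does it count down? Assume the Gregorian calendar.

5662

Nov 8, 1822 → Nov 8, 1823: 365 days.
Nov 8, 1823 → Nov 8, 1824: 366 days (Feb 29, 1824 is in that span).
Nov 8, 1824 → Nov 8, 1825: 365 days.
Nov 8, 1825 → Nov 8, 1826: 365 days.
Nov 8, 1826 → Nov 8, 1827: 365 days.
Nov 8, 1827 → Nov 8, 1828: 366 days (Feb 29, 1828 is in that span).
Nov 8, 1828 → Nov 8, 1829: 365 days.
Nov 8, 1829 → Nov 8, 1830: 365 days.
Nov 8, 1830 → Nov 8, 1831: 365 days.
Nov 8, 1831 → Nov 8, 1832: 366 days (Feb 29, 1832 is in that span).
Nov 8, 1832 → Nov 8, 1833: 365 days.
Nov 8, 1833 → Nov 8, 1834: 365 days.
Nov 8, 1834 → Nov 8, 1835: 365 days.
Nov 8, 1835 → Nov 8, 1836: 366 days (Feb 29, 1836 is in that span).
Nov 8, 1836 → Nov 8, 1837: 365 days.
Nov 8, 1837 → Dec 8, 1837: 30 days (November has 30).
Dec 8, 1837 → Jan 8, 1838: 31 days (December has 31).
Jan 8, 1838 → Feb 8, 1838: 31 days (January has 31).
Feb 8, 1838 → Mar 8, 1838: 28 days (February has 28).
Mar 8, 1838 → Apr 8, 1838: 31 days (March has 31).
Apr 8, 1838 → May 8, 1838: 30 days (April has 30).
May 8, 1838 → May 10, 1838: 2 days.
Total: 5662 days.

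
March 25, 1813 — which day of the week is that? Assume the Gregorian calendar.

Thursday

Doomsday rule: the anchor day for the 1800s is Friday. For year 13: 13÷12 = 1 r 1, and 1÷4 = 0, so 1+1+0 = 2.
Friday + 2 ≡ Sunday — that's 1813's doomsday.
In March the doomsday date is Mar 14.
Mar 25 is 11 days after Mar 14; 11 mod 7 = 4, so Sunday + 4 = Thursday.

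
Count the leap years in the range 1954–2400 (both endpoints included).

Multiples of 4 in [1954,2400]: 112.
Of those, multiples of 100: 5 (not leap unless ÷400).
Multiples of 400: 2.
Leap years = 112 − 5 + 2 = 109.

109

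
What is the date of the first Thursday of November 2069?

November 1, 2069 is a Friday.
The first Thursday is therefore November 7 (6 days later).

November 7, 2069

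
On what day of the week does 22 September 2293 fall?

Doomsday rule: the anchor day for the 2200s is Friday. For year 93: 93÷12 = 7 r 9, and 9÷4 = 2, so 7+9+2 = 18.
Friday + 18 ≡ Tuesday — that's 2293's doomsday.
In September the doomsday date is Sep 5.
Sep 22 is 17 days after Sep 5; 17 mod 7 = 3, so Tuesday + 3 = Friday.

Friday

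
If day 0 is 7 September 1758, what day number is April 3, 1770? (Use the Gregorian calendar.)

4226

Sep 7, 1758 → Sep 7, 1759: 365 days.
Sep 7, 1759 → Sep 7, 1760: 366 days (Feb 29, 1760 is in that span).
Sep 7, 1760 → Sep 7, 1761: 365 days.
Sep 7, 1761 → Sep 7, 1762: 365 days.
Sep 7, 1762 → Sep 7, 1763: 365 days.
Sep 7, 1763 → Sep 7, 1764: 366 days (Feb 29, 1764 is in that span).
Sep 7, 1764 → Sep 7, 1765: 365 days.
Sep 7, 1765 → Sep 7, 1766: 365 days.
Sep 7, 1766 → Sep 7, 1767: 365 days.
Sep 7, 1767 → Sep 7, 1768: 366 days (Feb 29, 1768 is in that span).
Sep 7, 1768 → Sep 7, 1769: 365 days.
Sep 7, 1769 → Oct 7, 1769: 30 days (September has 30).
Oct 7, 1769 → Nov 7, 1769: 31 days (October has 31).
Nov 7, 1769 → Dec 7, 1769: 30 days (November has 30).
Dec 7, 1769 → Jan 7, 1770: 31 days (December has 31).
Jan 7, 1770 → Feb 7, 1770: 31 days (January has 31).
Feb 7, 1770 → Mar 7, 1770: 28 days (February has 28).
Mar 7, 1770 → Apr 3, 1770: 27 days.
Total: 4226 days.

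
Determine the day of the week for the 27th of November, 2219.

Doomsday rule: the anchor day for the 2200s is Friday. For year 19: 19÷12 = 1 r 7, and 7÷4 = 1, so 1+7+1 = 9.
Friday + 9 ≡ Sunday — that's 2219's doomsday.
In November the doomsday date is Nov 7.
Nov 27 is 20 days after Nov 7; 20 mod 7 = 6, so Sunday + 6 = Saturday.

Saturday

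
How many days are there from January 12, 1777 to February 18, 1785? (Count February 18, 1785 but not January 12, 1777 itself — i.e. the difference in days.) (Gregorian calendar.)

Jan 12, 1777 → Jan 12, 1778: 365 days.
Jan 12, 1778 → Jan 12, 1779: 365 days.
Jan 12, 1779 → Jan 12, 1780: 365 days.
Jan 12, 1780 → Jan 12, 1781: 366 days (Feb 29, 1780 is in that span).
Jan 12, 1781 → Jan 12, 1782: 365 days.
Jan 12, 1782 → Jan 12, 1783: 365 days.
Jan 12, 1783 → Jan 12, 1784: 365 days.
Jan 12, 1784 → Jan 12, 1785: 366 days (Feb 29, 1784 is in that span).
Jan 12, 1785 → Feb 12, 1785: 31 days (January has 31).
Feb 12, 1785 → Feb 18, 1785: 6 days.
Total: 2959 days.

2959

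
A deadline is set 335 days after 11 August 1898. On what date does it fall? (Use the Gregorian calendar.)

Aug has 31 days: +21 → Sep 1, 1898 (314 left).
Sep has 30 days: +30 → Oct 1, 1898 (284 left).
Oct has 31 days: +31 → Nov 1, 1898 (253 left).
Nov has 30 days: +30 → Dec 1, 1898 (223 left).
Dec has 31 days: +31 → Jan 1, 1899 (192 left).
Jan has 31 days: +31 → Feb 1, 1899 (161 left).
Feb has 28 days: +28 → Mar 1, 1899 (133 left).
Mar has 31 days: +31 → Apr 1, 1899 (102 left).
Apr has 30 days: +30 → May 1, 1899 (72 left).
May has 31 days: +31 → Jun 1, 1899 (41 left).
Jun has 30 days: +30 → Jul 1, 1899 (11 left).
+11 → Jul 12, 1899.

July 12, 1899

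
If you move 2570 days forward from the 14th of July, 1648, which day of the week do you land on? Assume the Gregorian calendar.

Wednesday

First find the weekday of Jul 14, 1648. Doomsday rule: the anchor day for the 1600s is Tuesday. For year 48: 48÷12 = 4 r 0, and 0÷4 = 0, so 4+0+0 = 4.
Tuesday + 4 ≡ Saturday — that's 1648's doomsday.
In July the doomsday date is Jul 11.
Jul 14 is 3 days after Jul 11; 3 mod 7 = 3, so Saturday + 3 = Tuesday.
2570 mod 7 = 1, so 2570 days after a Tuesday is Tuesday + 1 = Wednesday.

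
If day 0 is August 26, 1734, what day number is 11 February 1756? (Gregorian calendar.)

Aug 26, 1734 → Aug 26, 1735: 365 days.
Aug 26, 1735 → Aug 26, 1736: 366 days (Feb 29, 1736 is in that span).
Aug 26, 1736 → Aug 26, 1737: 365 days.
Aug 26, 1737 → Aug 26, 1738: 365 days.
Aug 26, 1738 → Aug 26, 1739: 365 days.
Aug 26, 1739 → Aug 26, 1740: 366 days (Feb 29, 1740 is in that span).
Aug 26, 1740 → Aug 26, 1741: 365 days.
Aug 26, 1741 → Aug 26, 1742: 365 days.
Aug 26, 1742 → Aug 26, 1743: 365 days.
Aug 26, 1743 → Aug 26, 1744: 366 days (Feb 29, 1744 is in that span).
Aug 26, 1744 → Aug 26, 1745: 365 days.
Aug 26, 1745 → Aug 26, 1746: 365 days.
Aug 26, 1746 → Aug 26, 1747: 365 days.
Aug 26, 1747 → Aug 26, 1748: 366 days (Feb 29, 1748 is in that span).
Aug 26, 1748 → Aug 26, 1749: 365 days.
Aug 26, 1749 → Aug 26, 1750: 365 days.
Aug 26, 1750 → Aug 26, 1751: 365 days.
Aug 26, 1751 → Aug 26, 1752: 366 days (Feb 29, 1752 is in that span).
Aug 26, 1752 → Aug 26, 1753: 365 days.
Aug 26, 1753 → Aug 26, 1754: 365 days.
Aug 26, 1754 → Aug 26, 1755: 365 days.
Aug 26, 1755 → Sep 26, 1755: 31 days (August has 31).
Sep 26, 1755 → Oct 26, 1755: 30 days (September has 30).
Oct 26, 1755 → Nov 26, 1755: 31 days (October has 31).
Nov 26, 1755 → Dec 26, 1755: 30 days (November has 30).
Dec 26, 1755 → Jan 26, 1756: 31 days (December has 31).
Jan 26, 1756 → Feb 11, 1756: 16 days.
Total: 7839 days.

7839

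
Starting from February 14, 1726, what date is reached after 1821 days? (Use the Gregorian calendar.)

+365 (one year) → Feb 14, 1727 (1456 left).
+365 (one year) → Feb 14, 1728 (1091 left).
+366 (one year; includes Feb 29, 1728) → Feb 14, 1729 (725 left).
+365 (one year) → Feb 14, 1730 (360 left).
Feb has 28 days: +15 → Mar 1, 1730 (345 left).
Mar has 31 days: +31 → Apr 1, 1730 (314 left).
Apr has 30 days: +30 → May 1, 1730 (284 left).
May has 31 days: +31 → Jun 1, 1730 (253 left).
Jun has 30 days: +30 → Jul 1, 1730 (223 left).
Jul has 31 days: +31 → Aug 1, 1730 (192 left).
Aug has 31 days: +31 → Sep 1, 1730 (161 left).
Sep has 30 days: +30 → Oct 1, 1730 (131 left).
Oct has 31 days: +31 → Nov 1, 1730 (100 left).
Nov has 30 days: +30 → Dec 1, 1730 (70 left).
Dec has 31 days: +31 → Jan 1, 1731 (39 left).
Jan has 31 days: +31 → Feb 1, 1731 (8 left).
+8 → Feb 9, 1731.

February 9, 1731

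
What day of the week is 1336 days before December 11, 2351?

Wednesday

First find the weekday of Dec 11, 2351. Doomsday rule: the anchor day for the 2300s is Wednesday. For year 51: 51÷12 = 4 r 3, and 3÷4 = 0, so 4+3+0 = 7.
Wednesday + 7 ≡ Wednesday — that's 2351's doomsday.
In December the doomsday date is Dec 12.
Dec 11 is 1 day before Dec 12; 1 mod 7 = 1, so Wednesday − 1 = Tuesday.
1336 mod 7 = 6, so 1336 days before a Tuesday is Tuesday − 6 = Wednesday.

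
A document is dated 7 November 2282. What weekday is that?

Doomsday rule: the anchor day for the 2200s is Friday. For year 82: 82÷12 = 6 r 10, and 10÷4 = 2, so 6+10+2 = 18.
Friday + 18 ≡ Tuesday — that's 2282's doomsday.
In November the doomsday date is Nov 7.
Nov 7 is the doomsday itself: Tuesday.

Tuesday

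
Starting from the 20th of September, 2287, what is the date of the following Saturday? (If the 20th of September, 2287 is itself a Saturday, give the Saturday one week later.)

September 24, 2287

Sep 20, 2287 is a Tuesday.
From Tuesday to the next Saturday is 4 days.
Sep 20, 2287 + 4 = Sep 24, 2287.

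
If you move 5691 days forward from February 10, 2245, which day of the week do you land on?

Monday

Feb 10, 2245 is a Monday.
5691 mod 7 = 0, so 5691 days after a Monday is Monday + 0 = Monday.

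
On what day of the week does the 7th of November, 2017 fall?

Doomsday rule: the anchor day for the 2000s is Tuesday. For year 17: 17÷12 = 1 r 5, and 5÷4 = 1, so 1+5+1 = 7.
Tuesday + 7 ≡ Tuesday — that's 2017's doomsday.
In November the doomsday date is Nov 7.
Nov 7 is the doomsday itself: Tuesday.

Tuesday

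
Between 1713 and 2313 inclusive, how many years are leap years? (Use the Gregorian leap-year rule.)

145

Multiples of 4 in [1713,2313]: 150.
Of those, multiples of 100: 6 (not leap unless ÷400).
Multiples of 400: 1.
Leap years = 150 − 6 + 1 = 145.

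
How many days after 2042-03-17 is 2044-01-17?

Mar 17, 2042 → Mar 17, 2043: 365 days.
Mar 17, 2043 → Apr 17, 2043: 31 days (March has 31).
Apr 17, 2043 → May 17, 2043: 30 days (April has 30).
May 17, 2043 → Jun 17, 2043: 31 days (May has 31).
Jun 17, 2043 → Jul 17, 2043: 30 days (June has 30).
Jul 17, 2043 → Aug 17, 2043: 31 days (July has 31).
Aug 17, 2043 → Sep 17, 2043: 31 days (August has 31).
Sep 17, 2043 → Oct 17, 2043: 30 days (September has 30).
Oct 17, 2043 → Nov 17, 2043: 31 days (October has 31).
Nov 17, 2043 → Dec 17, 2043: 30 days (November has 30).
Dec 17, 2043 → Jan 17, 2044: 31 days.
Total: 671 days.

671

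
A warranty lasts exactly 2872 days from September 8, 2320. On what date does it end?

July 20, 2328

+365 (one year) → Sep 8, 2321 (2507 left).
+365 (one year) → Sep 8, 2322 (2142 left).
+365 (one year) → Sep 8, 2323 (1777 left).
+366 (one year; includes Feb 29, 2324) → Sep 8, 2324 (1411 left).
+365 (one year) → Sep 8, 2325 (1046 left).
+365 (one year) → Sep 8, 2326 (681 left).
+365 (one year) → Sep 8, 2327 (316 left).
Sep has 30 days: +23 → Oct 1, 2327 (293 left).
Oct has 31 days: +31 → Nov 1, 2327 (262 left).
Nov has 30 days: +30 → Dec 1, 2327 (232 left).
Dec has 31 days: +31 → Jan 1, 2328 (201 left).
Jan has 31 days: +31 → Feb 1, 2328 (170 left).
Feb has 29 days: +29 → Mar 1, 2328 (141 left).
Mar has 31 days: +31 → Apr 1, 2328 (110 left).
Apr has 30 days: +30 → May 1, 2328 (80 left).
May has 31 days: +31 → Jun 1, 2328 (49 left).
Jun has 30 days: +30 → Jul 1, 2328 (19 left).
+19 → Jul 20, 2328.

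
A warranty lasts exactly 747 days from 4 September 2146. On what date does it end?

+365 (one year) → Sep 4, 2147 (382 left).
Sep has 30 days: +27 → Oct 1, 2147 (355 left).
Oct has 31 days: +31 → Nov 1, 2147 (324 left).
Nov has 30 days: +30 → Dec 1, 2147 (294 left).
Dec has 31 days: +31 → Jan 1, 2148 (263 left).
Jan has 31 days: +31 → Feb 1, 2148 (232 left).
Feb has 29 days: +29 → Mar 1, 2148 (203 left).
Mar has 31 days: +31 → Apr 1, 2148 (172 left).
Apr has 30 days: +30 → May 1, 2148 (142 left).
May has 31 days: +31 → Jun 1, 2148 (111 left).
Jun has 30 days: +30 → Jul 1, 2148 (81 left).
Jul has 31 days: +31 → Aug 1, 2148 (50 left).
Aug has 31 days: +31 → Sep 1, 2148 (19 left).
+19 → Sep 20, 2148.

September 20, 2148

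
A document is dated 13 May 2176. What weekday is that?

Monday

Doomsday rule: the anchor day for the 2100s is Sunday. For year 76: 76÷12 = 6 r 4, and 4÷4 = 1, so 6+4+1 = 11.
Sunday + 11 ≡ Thursday — that's 2176's doomsday.
In May the doomsday date is May 9.
May 13 is 4 days after May 9; 4 mod 7 = 4, so Thursday + 4 = Monday.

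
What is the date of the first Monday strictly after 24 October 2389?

October 30, 2389

Oct 24, 2389 is a Tuesday.
From Tuesday to the next Monday is 6 days.
Oct 24, 2389 + 6 = Oct 30, 2389.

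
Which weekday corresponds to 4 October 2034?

Doomsday rule: the anchor day for the 2000s is Tuesday. For year 34: 34÷12 = 2 r 10, and 10÷4 = 2, so 2+10+2 = 14.
Tuesday + 14 ≡ Tuesday — that's 2034's doomsday.
In October the doomsday date is Oct 10.
Oct 4 is 6 days before Oct 10; 6 mod 7 = 6, so Tuesday − 6 = Wednesday.

Wednesday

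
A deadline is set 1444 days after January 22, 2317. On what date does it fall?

+365 (one year) → Jan 22, 2318 (1079 left).
+365 (one year) → Jan 22, 2319 (714 left).
+365 (one year) → Jan 22, 2320 (349 left).
Jan has 31 days: +10 → Feb 1, 2320 (339 left).
Feb has 29 days: +29 → Mar 1, 2320 (310 left).
Mar has 31 days: +31 → Apr 1, 2320 (279 left).
Apr has 30 days: +30 → May 1, 2320 (249 left).
May has 31 days: +31 → Jun 1, 2320 (218 left).
Jun has 30 days: +30 → Jul 1, 2320 (188 left).
Jul has 31 days: +31 → Aug 1, 2320 (157 left).
Aug has 31 days: +31 → Sep 1, 2320 (126 left).
Sep has 30 days: +30 → Oct 1, 2320 (96 left).
Oct has 31 days: +31 → Nov 1, 2320 (65 left).
Nov has 30 days: +30 → Dec 1, 2320 (35 left).
Dec has 31 days: +31 → Jan 1, 2321 (4 left).
+4 → Jan 5, 2321.

January 5, 2321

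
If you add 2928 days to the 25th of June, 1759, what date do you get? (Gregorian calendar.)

July 1, 1767

+366 (one year; includes Feb 29, 1760) → Jun 25, 1760 (2562 left).
+365 (one year) → Jun 25, 1761 (2197 left).
+365 (one year) → Jun 25, 1762 (1832 left).
+365 (one year) → Jun 25, 1763 (1467 left).
+366 (one year; includes Feb 29, 1764) → Jun 25, 1764 (1101 left).
+365 (one year) → Jun 25, 1765 (736 left).
+365 (one year) → Jun 25, 1766 (371 left).
Jun has 30 days: +6 → Jul 1, 1766 (365 left).
Jul has 31 days: +31 → Aug 1, 1766 (334 left).
Aug has 31 days: +31 → Sep 1, 1766 (303 left).
Sep has 30 days: +30 → Oct 1, 1766 (273 left).
Oct has 31 days: +31 → Nov 1, 1766 (242 left).
Nov has 30 days: +30 → Dec 1, 1766 (212 left).
Dec has 31 days: +31 → Jan 1, 1767 (181 left).
Jan has 31 days: +31 → Feb 1, 1767 (150 left).
Feb has 28 days: +28 → Mar 1, 1767 (122 left).
Mar has 31 days: +31 → Apr 1, 1767 (91 left).
Apr has 30 days: +30 → May 1, 1767 (61 left).
May has 31 days: +31 → Jun 1, 1767 (30 left).
Jun has 30 days: +30 → Jul 1, 1767 (0 left).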